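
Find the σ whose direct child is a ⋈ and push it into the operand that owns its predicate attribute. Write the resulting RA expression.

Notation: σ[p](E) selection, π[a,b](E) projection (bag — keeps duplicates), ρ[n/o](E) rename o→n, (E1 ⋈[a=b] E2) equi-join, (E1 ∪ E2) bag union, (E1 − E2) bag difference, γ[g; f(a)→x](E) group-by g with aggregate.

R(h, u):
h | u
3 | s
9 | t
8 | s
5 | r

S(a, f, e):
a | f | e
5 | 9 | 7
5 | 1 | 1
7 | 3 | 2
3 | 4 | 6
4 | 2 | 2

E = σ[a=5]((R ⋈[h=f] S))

σ filters on a, owned by the right side.
E' = (R ⋈[h=f] σ[a=5](S))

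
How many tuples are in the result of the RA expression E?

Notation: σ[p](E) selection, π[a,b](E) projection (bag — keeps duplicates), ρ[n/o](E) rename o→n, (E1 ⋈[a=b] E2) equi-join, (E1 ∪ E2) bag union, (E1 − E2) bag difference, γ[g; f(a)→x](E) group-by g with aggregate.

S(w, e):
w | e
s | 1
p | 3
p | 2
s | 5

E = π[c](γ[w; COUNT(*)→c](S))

Row counts bottom-up:
  S → 4
  γ[w; COUNT(*)→c](S) → 2
  π[c](γ[w; COUNT(*)→c](S)) → 2

|E| = 2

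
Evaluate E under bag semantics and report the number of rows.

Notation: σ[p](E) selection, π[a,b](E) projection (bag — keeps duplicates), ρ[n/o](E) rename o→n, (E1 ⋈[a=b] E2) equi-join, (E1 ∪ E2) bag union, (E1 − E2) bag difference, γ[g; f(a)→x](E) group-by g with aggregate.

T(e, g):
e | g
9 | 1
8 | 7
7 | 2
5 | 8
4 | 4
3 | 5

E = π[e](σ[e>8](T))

Row counts bottom-up:
  T → 6
  σ[e>8](T) → 1
  π[e](σ[e>8](T)) → 1

|E| = 1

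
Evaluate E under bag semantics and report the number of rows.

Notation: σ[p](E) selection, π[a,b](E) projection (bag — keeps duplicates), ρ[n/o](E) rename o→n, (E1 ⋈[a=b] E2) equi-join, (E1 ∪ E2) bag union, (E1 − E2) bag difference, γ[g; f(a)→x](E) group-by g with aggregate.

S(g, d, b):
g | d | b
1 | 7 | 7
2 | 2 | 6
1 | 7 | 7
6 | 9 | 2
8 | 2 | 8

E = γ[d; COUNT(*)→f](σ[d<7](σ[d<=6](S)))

Per-node cardinality:
  S → 5
  σ[d<=6](S) → 2
  σ[d<7](σ[d<=6](S)) → 2
  γ[d; COUNT(*)→f](σ[d<7](σ[d<=6](S))) → 1

|E| = 1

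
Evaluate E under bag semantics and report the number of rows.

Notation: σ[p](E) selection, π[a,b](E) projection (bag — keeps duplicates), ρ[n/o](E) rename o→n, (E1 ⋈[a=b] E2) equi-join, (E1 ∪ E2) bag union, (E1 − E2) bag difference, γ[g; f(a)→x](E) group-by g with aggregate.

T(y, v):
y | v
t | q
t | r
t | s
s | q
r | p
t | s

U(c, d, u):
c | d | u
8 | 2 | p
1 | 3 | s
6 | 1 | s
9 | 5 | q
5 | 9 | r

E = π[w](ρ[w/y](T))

Subexpression sizes:
  T → 6
  ρ[w/y](T) → 6
  π[w](ρ[w/y](T)) → 6

|E| = 6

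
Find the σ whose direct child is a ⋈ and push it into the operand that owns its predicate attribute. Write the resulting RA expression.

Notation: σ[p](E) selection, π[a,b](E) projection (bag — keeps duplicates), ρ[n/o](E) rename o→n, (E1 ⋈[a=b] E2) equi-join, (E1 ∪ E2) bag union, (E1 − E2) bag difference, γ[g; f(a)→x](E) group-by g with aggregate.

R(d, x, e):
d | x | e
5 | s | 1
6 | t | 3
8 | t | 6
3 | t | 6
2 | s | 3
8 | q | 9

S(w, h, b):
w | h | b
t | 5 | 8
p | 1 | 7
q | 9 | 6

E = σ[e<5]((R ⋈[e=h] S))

σ filters on e, owned by the left side.
E' = (σ[e<5](R) ⋈[e=h] S)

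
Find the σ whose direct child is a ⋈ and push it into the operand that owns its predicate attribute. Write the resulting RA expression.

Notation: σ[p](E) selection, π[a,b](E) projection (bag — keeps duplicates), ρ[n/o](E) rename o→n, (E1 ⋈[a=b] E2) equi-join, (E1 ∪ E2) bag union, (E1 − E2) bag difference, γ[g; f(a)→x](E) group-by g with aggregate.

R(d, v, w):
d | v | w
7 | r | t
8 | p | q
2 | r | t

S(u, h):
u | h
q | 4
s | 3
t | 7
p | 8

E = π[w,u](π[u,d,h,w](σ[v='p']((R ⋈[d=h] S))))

σ filters on v, owned by the left side.
E' = π[w,u](π[u,d,h,w]((σ[v='p'](R) ⋈[d=h] S)))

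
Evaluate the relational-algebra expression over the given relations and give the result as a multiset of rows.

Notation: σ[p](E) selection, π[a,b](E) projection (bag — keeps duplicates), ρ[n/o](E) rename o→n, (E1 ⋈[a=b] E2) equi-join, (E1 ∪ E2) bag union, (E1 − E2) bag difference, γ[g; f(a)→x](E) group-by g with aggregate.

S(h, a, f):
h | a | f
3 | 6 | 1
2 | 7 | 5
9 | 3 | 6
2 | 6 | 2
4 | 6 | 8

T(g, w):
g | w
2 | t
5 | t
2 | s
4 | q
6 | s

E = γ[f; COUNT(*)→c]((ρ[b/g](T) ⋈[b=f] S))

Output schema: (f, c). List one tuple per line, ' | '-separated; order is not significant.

Row counts bottom-up:
  T → 5
  ρ[b/g](T) → 5
  S → 5
  (ρ[b/g](T) ⋈[b=f] S) → 4
  γ[f; COUNT(*)→c]((ρ[b/g](T) ⋈[b=f] S)) → 3

== RESULT ==
f | c
2 | 2
5 | 1
6 | 1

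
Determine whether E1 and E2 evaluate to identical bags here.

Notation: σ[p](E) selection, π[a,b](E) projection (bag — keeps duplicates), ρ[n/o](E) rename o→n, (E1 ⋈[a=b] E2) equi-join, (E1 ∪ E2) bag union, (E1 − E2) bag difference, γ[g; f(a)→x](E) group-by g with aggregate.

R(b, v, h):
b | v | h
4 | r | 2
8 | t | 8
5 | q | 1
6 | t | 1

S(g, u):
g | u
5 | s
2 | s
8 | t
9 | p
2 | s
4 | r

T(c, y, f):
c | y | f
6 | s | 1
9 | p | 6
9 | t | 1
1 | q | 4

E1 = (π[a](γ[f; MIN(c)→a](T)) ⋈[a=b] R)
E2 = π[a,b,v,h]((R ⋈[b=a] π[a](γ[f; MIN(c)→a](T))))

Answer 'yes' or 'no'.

E1 stepwise |·|:
  T → 4
  γ[f; MIN(c)→a](T) → 3
  π[a](γ[f; MIN(c)→a](T)) → 3
  R → 4
  (π[a](γ[f; MIN(c)→a](T)) ⋈[a=b] R) → 1
E2 stepwise |·|:
  R → 4
  T → 4
  γ[f; MIN(c)→a](T) → 3
  π[a](γ[f; MIN(c)→a](T)) → 3
  (R ⋈[b=a] π[a](γ[f; MIN(c)→a](T))) → 1
  π[a,b,v,h]((R ⋈[b=a] π[a](γ[f; MIN(c)→a](T)))) → 1

E1 and E2 produce the same multiset:
a | b | v | h
6 | 6 | t | 1

yes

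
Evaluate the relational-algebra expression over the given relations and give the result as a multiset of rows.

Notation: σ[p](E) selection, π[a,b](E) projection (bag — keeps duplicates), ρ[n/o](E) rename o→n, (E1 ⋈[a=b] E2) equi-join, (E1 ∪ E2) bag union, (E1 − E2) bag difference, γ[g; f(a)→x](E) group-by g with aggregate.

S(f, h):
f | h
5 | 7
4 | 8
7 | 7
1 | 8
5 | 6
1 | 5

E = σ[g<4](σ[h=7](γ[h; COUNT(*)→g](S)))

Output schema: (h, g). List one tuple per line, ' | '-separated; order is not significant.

Subexpression sizes:
  S → 6
  γ[h; COUNT(*)→g](S) → 4
  σ[h=7](γ[h; COUNT(*)→g](S)) → 1
  σ[g<4](σ[h=7](γ[h; COUNT(*)→g](S))) → 1

== RESULT ==
h | g
7 | 2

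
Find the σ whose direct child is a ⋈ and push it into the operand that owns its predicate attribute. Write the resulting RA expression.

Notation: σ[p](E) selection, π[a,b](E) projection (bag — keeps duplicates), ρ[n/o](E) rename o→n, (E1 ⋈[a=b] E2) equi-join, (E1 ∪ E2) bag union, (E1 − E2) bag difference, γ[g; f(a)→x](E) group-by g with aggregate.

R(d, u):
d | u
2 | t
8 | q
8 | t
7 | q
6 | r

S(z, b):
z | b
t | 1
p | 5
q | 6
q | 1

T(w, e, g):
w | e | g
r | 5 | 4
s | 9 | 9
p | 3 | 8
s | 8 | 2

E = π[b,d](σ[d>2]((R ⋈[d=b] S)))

σ filters on d, owned by the left side.
E' = π[b,d]((σ[d>2](R) ⋈[d=b] S))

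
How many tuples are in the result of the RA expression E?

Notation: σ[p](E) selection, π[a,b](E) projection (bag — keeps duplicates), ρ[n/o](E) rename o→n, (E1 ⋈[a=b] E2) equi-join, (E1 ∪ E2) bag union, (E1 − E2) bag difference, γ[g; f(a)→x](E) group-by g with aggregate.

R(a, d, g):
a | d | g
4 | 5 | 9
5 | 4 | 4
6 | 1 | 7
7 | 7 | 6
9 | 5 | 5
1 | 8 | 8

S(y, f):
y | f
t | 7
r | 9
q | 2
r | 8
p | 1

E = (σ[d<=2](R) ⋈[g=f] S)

Per-node cardinality:
  R → 6
  σ[d<=2](R) → 1
  S → 5
  (σ[d<=2](R) ⋈[g=f] S) → 1

|E| = 1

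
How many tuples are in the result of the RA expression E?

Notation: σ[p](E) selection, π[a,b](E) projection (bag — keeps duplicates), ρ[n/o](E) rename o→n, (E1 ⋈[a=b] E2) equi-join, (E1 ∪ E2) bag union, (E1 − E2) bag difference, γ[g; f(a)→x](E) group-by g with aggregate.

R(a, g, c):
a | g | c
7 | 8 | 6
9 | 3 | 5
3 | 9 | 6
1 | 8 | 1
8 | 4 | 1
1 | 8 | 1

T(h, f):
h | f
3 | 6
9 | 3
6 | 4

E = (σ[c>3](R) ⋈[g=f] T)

Row counts bottom-up:
  R → 6
  σ[c>3](R) → 3
  T → 3
  (σ[c>3](R) ⋈[g=f] T) → 1

|E| = 1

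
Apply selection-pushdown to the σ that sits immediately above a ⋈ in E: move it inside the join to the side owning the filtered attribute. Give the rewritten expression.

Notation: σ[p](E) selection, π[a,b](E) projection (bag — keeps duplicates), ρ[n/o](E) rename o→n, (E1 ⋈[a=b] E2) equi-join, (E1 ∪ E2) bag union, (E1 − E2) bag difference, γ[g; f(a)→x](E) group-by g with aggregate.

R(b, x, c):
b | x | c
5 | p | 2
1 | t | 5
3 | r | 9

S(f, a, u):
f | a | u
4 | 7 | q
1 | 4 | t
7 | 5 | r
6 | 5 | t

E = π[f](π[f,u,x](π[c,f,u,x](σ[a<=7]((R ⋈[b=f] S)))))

σ filters on a, owned by the right side.
E' = π[f](π[f,u,x](π[c,f,u,x]((R ⋈[b=f] σ[a<=7](S)))))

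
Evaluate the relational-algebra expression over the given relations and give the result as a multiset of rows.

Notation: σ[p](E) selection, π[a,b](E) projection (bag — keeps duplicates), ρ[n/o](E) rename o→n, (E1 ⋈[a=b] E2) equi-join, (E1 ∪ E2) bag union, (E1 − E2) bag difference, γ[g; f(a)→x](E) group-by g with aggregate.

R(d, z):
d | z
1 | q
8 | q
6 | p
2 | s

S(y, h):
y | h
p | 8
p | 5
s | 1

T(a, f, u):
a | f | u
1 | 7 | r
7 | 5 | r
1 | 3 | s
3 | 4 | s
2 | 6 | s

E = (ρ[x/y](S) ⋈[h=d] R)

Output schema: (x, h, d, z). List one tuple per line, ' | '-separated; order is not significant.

Subexpression sizes:
  S → 3
  ρ[x/y](S) → 3
  R → 4
  (ρ[x/y](S) ⋈[h=d] R) → 2

== RESULT ==
x | h | d | z
p | 8 | 8 | q
s | 1 | 1 | q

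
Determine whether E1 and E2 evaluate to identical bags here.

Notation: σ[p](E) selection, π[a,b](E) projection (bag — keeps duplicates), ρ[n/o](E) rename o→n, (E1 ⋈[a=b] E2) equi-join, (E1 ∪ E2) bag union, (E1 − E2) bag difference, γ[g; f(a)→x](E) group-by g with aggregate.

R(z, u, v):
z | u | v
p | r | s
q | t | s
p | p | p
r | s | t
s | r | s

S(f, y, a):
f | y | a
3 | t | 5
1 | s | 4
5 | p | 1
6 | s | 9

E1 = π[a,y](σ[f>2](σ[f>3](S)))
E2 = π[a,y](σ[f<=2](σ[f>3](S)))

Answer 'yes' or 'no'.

E1 row counts bottom-up:
  S → 4
  σ[f>3](S) → 2
  σ[f>2](σ[f>3](S)) → 2
  π[a,y](σ[f>2](σ[f>3](S))) → 2
E2 row counts bottom-up:
  S → 4
  σ[f>3](S) → 2
  σ[f<=2](σ[f>3](S)) → 0
  π[a,y](σ[f<=2](σ[f>3](S))) → 0

E1 result:
a | y
1 | p
9 | s
E2 result:
a | y
(0 rows)
Witness: (9, 's') appears 1× in E1 but 0× in E2.

no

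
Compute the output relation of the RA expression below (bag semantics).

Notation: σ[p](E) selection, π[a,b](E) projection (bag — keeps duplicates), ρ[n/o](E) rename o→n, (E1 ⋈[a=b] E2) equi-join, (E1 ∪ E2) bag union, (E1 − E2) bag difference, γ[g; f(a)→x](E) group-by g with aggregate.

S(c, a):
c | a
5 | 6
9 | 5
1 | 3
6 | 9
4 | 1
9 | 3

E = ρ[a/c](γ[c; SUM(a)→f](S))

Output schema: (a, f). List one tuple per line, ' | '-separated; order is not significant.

Stepwise |·|:
  S → 6
  γ[c; SUM(a)→f](S) → 5
  ρ[a/c](γ[c; SUM(a)→f](S)) → 5

== RESULT ==
a | f
1 | 3
4 | 1
5 | 6
6 | 9
9 | 8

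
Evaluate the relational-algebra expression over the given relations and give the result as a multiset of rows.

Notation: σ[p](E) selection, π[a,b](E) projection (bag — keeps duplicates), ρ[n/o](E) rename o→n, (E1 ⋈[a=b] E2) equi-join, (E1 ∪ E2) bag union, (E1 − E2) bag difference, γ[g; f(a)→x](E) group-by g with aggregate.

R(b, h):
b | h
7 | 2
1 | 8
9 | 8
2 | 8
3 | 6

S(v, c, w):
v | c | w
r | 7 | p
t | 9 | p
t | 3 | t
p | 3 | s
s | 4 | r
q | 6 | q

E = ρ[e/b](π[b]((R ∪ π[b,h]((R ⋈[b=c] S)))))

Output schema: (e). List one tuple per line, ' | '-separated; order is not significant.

Row counts bottom-up:
  R → 5
  R → 5
  S → 6
  (R ⋈[b=c] S) → 4
  π[b,h]((R ⋈[b=c] S)) → 4
  (R ∪ π[b,h]((R ⋈[b=c] S))) → 9
  π[b]((R ∪ π[b,h]((R ⋈[b=c] S)))) → 9
  ρ[e/b](π[b]((R ∪ π[b,h]((R ⋈[b=c] S))))) → 9

== RESULT ==
e
1
2
3
3
3
7
7
9
9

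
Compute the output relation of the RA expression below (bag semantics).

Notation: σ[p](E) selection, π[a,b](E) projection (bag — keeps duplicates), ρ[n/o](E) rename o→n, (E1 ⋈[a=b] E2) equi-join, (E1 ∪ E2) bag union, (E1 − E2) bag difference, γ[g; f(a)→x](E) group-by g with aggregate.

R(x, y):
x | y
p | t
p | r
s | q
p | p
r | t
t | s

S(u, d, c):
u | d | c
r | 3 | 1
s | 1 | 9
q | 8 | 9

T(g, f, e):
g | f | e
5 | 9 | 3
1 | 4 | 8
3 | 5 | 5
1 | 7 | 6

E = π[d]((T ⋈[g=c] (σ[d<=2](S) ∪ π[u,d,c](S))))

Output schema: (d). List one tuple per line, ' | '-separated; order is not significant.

Stepwise |·|:
  T → 4
  S → 3
  σ[d<=2](S) → 1
  S → 3
  π[u,d,c](S) → 3
  (σ[d<=2](S) ∪ π[u,d,c](S)) → 4
  (T ⋈[g=c] (σ[d<=2](S) ∪ π[u,d,c](S))) → 2
  π[d]((T ⋈[g=c] (σ[d<=2](S) ∪ π[u,d,c](S)))) → 2

== RESULT ==
d
3
3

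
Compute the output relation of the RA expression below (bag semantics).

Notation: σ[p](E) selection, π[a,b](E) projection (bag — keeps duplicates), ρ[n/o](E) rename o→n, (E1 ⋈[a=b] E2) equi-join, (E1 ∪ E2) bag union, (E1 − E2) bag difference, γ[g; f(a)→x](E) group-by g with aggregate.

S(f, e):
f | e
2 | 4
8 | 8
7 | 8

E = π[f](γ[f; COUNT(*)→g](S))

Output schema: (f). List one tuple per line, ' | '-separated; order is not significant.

Subexpression sizes:
  S → 3
  γ[f; COUNT(*)→g](S) → 3
  π[f](γ[f; COUNT(*)→g](S)) → 3

== RESULT ==
f
2
7
8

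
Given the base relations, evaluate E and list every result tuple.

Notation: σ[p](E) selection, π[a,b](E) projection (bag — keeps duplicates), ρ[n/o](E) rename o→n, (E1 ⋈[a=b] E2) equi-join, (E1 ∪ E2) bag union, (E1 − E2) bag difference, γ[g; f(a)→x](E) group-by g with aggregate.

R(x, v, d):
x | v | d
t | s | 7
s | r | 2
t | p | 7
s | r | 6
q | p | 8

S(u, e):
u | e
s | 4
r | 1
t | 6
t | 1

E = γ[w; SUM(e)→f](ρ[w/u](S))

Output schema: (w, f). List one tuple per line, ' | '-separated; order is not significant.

Stepwise |·|:
  S → 4
  ρ[w/u](S) → 4
  γ[w; SUM(e)→f](ρ[w/u](S)) → 3

== RESULT ==
w | f
r | 1
s | 4
t | 7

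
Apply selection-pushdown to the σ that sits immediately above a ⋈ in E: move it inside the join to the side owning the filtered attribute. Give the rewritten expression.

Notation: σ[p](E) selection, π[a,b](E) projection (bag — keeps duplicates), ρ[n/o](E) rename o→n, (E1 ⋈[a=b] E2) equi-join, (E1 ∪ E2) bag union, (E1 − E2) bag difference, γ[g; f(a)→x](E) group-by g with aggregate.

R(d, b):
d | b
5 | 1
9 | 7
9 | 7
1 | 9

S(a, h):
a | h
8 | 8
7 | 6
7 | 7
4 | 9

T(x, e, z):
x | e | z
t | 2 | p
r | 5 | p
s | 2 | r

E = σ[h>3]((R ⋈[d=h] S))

σ filters on h, owned by the right side.
E' = (R ⋈[d=h] σ[h>3](S))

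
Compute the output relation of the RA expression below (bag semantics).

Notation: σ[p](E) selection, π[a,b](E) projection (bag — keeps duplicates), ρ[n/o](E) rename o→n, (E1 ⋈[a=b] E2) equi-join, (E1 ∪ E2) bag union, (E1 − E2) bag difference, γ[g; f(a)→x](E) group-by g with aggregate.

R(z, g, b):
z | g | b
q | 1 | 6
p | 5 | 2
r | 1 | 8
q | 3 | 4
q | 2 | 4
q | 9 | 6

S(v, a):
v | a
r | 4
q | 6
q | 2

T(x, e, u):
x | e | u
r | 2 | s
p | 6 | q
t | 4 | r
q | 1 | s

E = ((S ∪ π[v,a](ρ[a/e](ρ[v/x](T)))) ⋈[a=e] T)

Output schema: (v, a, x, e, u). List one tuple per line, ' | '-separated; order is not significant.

Stepwise |·|:
  S → 3
  T → 4
  ρ[v/x](T) → 4
  ρ[a/e](ρ[v/x](T)) → 4
  π[v,a](ρ[a/e](ρ[v/x](T))) → 4
  (S ∪ π[v,a](ρ[a/e](ρ[v/x](T)))) → 7
  T → 4
  ((S ∪ π[v,a](ρ[a/e](ρ[v/x](T)))) ⋈[a=e] T) → 7

== RESULT ==
v | a | x | e | u
p | 6 | p | 6 | q
q | 1 | q | 1 | s
q | 2 | r | 2 | s
q | 6 | p | 6 | q
r | 2 | r | 2 | s
r | 4 | t | 4 | r
t | 4 | t | 4 | r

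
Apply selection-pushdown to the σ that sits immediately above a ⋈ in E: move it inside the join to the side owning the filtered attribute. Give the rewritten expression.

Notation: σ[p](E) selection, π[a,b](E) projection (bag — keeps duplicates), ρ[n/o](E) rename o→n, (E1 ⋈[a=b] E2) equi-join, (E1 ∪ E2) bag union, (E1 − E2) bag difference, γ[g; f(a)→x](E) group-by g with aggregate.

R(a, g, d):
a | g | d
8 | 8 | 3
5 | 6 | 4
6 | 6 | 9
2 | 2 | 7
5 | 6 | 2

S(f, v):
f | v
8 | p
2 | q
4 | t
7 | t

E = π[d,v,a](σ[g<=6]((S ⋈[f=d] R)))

σ filters on g, owned by the right side.
E' = π[d,v,a]((S ⋈[f=d] σ[g<=6](R)))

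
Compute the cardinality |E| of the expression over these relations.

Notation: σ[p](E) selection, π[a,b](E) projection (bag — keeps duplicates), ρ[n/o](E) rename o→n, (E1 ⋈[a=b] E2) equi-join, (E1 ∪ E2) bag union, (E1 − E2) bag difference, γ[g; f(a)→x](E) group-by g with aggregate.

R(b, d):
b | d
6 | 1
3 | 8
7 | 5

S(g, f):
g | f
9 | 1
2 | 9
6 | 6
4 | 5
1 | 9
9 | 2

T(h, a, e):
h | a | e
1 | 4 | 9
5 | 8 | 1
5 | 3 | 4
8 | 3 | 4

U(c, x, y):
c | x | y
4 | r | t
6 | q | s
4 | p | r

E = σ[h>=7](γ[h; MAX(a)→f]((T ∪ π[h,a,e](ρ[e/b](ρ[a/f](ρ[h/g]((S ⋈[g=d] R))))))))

Stepwise |·|:
  T → 4
  S → 6
  R → 3
  (S ⋈[g=d] R) → 1
  ρ[h/g]((S ⋈[g=d] R)) → 1
  ρ[a/f](ρ[h/g]((S ⋈[g=d] R))) → 1
  ρ[e/b](ρ[a/f](ρ[h/g]((S ⋈[g=d] R)))) → 1
  π[h,a,e](ρ[e/b](ρ[a/f](ρ[h/g]((S ⋈[g=d] R))))) → 1
  (T ∪ π[h,a,e](ρ[e/b](ρ[a/f](ρ[h/g]((S ⋈[g=d] R)))))) → 5
  γ[h; MAX(a)→f]((T ∪ π[h,a,e](ρ[e/b](ρ[a/f](ρ[h/g]((S ⋈[g=d] R))))))) → 3
  σ[h>=7](γ[h; MAX(a)→f]((T ∪ π[h,a,e](ρ[e/b](ρ[a/f](ρ[h/g]((S ⋈[g=d] R)))))))) → 1

|E| = 1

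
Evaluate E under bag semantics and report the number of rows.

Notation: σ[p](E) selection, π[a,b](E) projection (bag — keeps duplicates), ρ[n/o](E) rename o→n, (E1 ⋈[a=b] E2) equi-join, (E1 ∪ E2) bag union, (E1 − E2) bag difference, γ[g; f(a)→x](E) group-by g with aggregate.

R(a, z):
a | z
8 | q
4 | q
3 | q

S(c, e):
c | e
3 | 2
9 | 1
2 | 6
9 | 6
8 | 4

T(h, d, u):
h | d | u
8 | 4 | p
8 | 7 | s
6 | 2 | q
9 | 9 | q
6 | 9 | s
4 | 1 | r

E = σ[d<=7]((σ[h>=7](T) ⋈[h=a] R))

Per-node cardinality:
  T → 6
  σ[h>=7](T) → 3
  R → 3
  (σ[h>=7](T) ⋈[h=a] R) → 2
  σ[d<=7]((σ[h>=7](T) ⋈[h=a] R)) → 2

|E| = 2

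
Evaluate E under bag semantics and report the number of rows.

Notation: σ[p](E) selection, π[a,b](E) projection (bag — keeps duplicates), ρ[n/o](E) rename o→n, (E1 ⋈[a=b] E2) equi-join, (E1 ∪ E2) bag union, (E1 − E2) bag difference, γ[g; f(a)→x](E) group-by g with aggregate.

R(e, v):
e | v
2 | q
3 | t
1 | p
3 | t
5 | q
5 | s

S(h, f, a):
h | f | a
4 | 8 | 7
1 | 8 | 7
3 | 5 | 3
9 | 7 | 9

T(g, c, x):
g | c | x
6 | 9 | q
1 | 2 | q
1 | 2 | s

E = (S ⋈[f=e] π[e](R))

Row counts bottom-up:
  S → 4
  R → 6
  π[e](R) → 6
  (S ⋈[f=e] π[e](R)) → 2

|E| = 2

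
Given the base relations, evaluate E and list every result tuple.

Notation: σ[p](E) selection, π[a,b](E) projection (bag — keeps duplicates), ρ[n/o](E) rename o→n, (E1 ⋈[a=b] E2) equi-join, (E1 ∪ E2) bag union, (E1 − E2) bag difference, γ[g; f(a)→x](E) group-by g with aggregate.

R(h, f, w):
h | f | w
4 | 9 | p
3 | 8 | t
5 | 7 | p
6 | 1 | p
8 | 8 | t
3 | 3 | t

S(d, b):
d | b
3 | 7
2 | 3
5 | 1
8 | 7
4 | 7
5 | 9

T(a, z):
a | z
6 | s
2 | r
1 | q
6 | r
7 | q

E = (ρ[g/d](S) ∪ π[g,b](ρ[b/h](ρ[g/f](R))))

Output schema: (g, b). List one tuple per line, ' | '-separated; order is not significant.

Row counts bottom-up:
  S → 6
  ρ[g/d](S) → 6
  R → 6
  ρ[g/f](R) → 6
  ρ[b/h](ρ[g/f](R)) → 6
  π[g,b](ρ[b/h](ρ[g/f](R))) → 6
  (ρ[g/d](S) ∪ π[g,b](ρ[b/h](ρ[g/f](R)))) → 12

== RESULT ==
g | b
1 | 6
2 | 3
3 | 3
3 | 7
4 | 7
5 | 1
5 | 9
7 | 5
8 | 3
8 | 7
8 | 8
9 | 4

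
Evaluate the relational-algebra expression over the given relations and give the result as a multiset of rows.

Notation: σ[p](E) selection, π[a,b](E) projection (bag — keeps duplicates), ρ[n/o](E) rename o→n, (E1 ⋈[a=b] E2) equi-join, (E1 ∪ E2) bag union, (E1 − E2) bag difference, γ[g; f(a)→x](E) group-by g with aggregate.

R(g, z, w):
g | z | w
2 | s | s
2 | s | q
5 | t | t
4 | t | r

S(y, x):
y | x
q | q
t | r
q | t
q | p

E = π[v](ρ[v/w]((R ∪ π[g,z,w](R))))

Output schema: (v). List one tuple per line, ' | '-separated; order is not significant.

Stepwise |·|:
  R → 4
  R → 4
  π[g,z,w](R) → 4
  (R ∪ π[g,z,w](R)) → 8
  ρ[v/w]((R ∪ π[g,z,w](R))) → 8
  π[v](ρ[v/w]((R ∪ π[g,z,w](R)))) → 8

== RESULT ==
v
q
q
r
r
s
s
t
t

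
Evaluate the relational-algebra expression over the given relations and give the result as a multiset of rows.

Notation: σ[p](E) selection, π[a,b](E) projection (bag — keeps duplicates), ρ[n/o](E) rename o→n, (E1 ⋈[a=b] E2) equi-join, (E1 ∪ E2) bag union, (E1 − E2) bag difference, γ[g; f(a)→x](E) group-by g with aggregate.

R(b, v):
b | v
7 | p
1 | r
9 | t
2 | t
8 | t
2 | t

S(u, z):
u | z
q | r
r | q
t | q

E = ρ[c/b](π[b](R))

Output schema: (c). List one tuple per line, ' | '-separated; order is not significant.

Row counts bottom-up:
  R → 6
  π[b](R) → 6
  ρ[c/b](π[b](R)) → 6

== RESULT ==
c
1
2
2
7
8
9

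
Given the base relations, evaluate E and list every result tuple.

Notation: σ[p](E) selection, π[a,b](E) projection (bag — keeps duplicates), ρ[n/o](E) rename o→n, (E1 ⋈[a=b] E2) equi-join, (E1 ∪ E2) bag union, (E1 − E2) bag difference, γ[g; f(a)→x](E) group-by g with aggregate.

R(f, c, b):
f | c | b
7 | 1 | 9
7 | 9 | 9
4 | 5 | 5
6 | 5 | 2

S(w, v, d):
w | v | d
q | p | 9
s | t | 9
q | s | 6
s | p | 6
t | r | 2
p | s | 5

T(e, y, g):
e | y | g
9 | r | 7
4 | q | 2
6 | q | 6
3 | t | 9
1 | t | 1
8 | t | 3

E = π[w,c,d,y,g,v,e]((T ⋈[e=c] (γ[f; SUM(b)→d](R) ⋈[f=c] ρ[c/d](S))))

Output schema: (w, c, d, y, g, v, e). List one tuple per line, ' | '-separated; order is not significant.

Subexpression sizes:
  T → 6
  R → 4
  γ[f; SUM(b)→d](R) → 3
  S → 6
  ρ[c/d](S) → 6
  (γ[f; SUM(b)→d](R) ⋈[f=c] ρ[c/d](S)) → 2
  (T ⋈[e=c] (γ[f; SUM(b)→d](R) ⋈[f=c] ρ[c/d](S))) → 2
  π[w,c,d,y,g,v,e]((T ⋈[e=c] (γ[f; SUM(b)→d](R) ⋈[f=c] ρ[c/d](S)))) → 2

== RESULT ==
w | c | d | y | g | v | e
q | 6 | 2 | q | 6 | s | 6
s | 6 | 2 | q | 6 | p | 6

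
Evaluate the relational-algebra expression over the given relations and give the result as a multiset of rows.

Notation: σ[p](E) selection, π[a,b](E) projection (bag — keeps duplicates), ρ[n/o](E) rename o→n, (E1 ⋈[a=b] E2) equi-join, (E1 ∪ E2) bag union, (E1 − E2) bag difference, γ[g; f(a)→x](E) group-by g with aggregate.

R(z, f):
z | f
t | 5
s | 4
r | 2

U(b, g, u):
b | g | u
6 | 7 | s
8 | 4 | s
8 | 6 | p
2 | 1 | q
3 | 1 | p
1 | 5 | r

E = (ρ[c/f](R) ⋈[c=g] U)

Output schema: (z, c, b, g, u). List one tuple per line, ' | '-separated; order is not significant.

Per-node cardinality:
  R → 3
  ρ[c/f](R) → 3
  U → 6
  (ρ[c/f](R) ⋈[c=g] U) → 2

== RESULT ==
z | c | b | g | u
s | 4 | 8 | 4 | s
t | 5 | 1 | 5 | r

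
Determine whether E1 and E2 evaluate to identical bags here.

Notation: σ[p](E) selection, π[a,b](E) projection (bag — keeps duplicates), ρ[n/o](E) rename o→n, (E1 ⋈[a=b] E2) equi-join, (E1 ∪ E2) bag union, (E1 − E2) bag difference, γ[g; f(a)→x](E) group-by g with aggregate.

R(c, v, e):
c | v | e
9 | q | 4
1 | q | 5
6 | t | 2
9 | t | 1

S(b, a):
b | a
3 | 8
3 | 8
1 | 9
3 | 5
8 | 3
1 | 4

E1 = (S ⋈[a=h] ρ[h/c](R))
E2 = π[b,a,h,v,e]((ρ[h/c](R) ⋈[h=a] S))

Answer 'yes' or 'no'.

E1 per-node cardinality:
  S → 6
  R → 4
  ρ[h/c](R) → 4
  (S ⋈[a=h] ρ[h/c](R)) → 2
E2 per-node cardinality:
  R → 4
  ρ[h/c](R) → 4
  S → 6
  (ρ[h/c](R) ⋈[h=a] S) → 2
  π[b,a,h,v,e]((ρ[h/c](R) ⋈[h=a] S)) → 2

E1 and E2 produce the same multiset:
b | a | h | v | e
1 | 9 | 9 | q | 4
1 | 9 | 9 | t | 1

yes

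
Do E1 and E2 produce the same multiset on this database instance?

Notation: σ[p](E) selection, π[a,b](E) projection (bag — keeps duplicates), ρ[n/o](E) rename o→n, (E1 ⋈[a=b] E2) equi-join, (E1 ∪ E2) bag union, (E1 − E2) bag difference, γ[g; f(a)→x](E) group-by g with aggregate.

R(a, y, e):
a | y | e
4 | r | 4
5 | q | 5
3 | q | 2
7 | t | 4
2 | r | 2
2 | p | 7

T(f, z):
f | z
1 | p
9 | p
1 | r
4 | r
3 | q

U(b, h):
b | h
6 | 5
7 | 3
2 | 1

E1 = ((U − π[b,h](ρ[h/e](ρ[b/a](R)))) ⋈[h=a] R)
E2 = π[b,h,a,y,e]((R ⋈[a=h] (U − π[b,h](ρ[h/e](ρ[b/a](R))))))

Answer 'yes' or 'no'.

E1 stepwise |·|:
  U → 3
  R → 6
  ρ[b/a](R) → 6
  ρ[h/e](ρ[b/a](R)) → 6
  π[b,h](ρ[h/e](ρ[b/a](R))) → 6
  (U − π[b,h](ρ[h/e](ρ[b/a](R)))) → 3
  R → 6
  ((U − π[b,h](ρ[h/e](ρ[b/a](R)))) ⋈[h=a] R) → 2
E2 stepwise |·|:
  R → 6
  U → 3
  R → 6
  ρ[b/a](R) → 6
  ρ[h/e](ρ[b/a](R)) → 6
  π[b,h](ρ[h/e](ρ[b/a](R))) → 6
  (U − π[b,h](ρ[h/e](ρ[b/a](R)))) → 3
  (R ⋈[a=h] (U − π[b,h](ρ[h/e](ρ[b/a](R))))) → 2
  π[b,h,a,y,e]((R ⋈[a=h] (U − π[b,h](ρ[h/e](ρ[b/a](R)))))) → 2

E1 and E2 produce the same multiset:
b | h | a | y | e
6 | 5 | 5 | q | 5
7 | 3 | 3 | q | 2

yes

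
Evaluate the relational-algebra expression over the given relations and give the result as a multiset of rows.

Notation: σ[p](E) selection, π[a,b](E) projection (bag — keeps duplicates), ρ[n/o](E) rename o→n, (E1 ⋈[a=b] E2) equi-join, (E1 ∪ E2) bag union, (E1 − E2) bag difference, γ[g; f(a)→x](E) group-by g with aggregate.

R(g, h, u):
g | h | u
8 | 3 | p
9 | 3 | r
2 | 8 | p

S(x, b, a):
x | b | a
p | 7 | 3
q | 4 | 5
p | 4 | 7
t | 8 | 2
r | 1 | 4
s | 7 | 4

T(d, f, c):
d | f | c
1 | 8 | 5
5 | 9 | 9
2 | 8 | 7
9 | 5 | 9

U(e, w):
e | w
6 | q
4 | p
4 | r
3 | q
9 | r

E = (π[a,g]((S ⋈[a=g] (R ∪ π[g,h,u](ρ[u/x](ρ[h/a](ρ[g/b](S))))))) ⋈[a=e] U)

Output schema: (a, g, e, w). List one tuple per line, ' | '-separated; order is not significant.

Per-node cardinality:
  S → 6
  R → 3
  S → 6
  ρ[g/b](S) → 6
  ρ[h/a](ρ[g/b](S)) → 6
  ρ[u/x](ρ[h/a](ρ[g/b](S))) → 6
  π[g,h,u](ρ[u/x](ρ[h/a](ρ[g/b](S)))) → 6
  (R ∪ π[g,h,u](ρ[u/x](ρ[h/a](ρ[g/b](S))))) → 9
  (S ⋈[a=g] (R ∪ π[g,h,u](ρ[u/x](ρ[h/a](ρ[g/b](S)))))) → 7
  π[a,g]((S ⋈[a=g] (R ∪ π[g,h,u](ρ[u/x](ρ[h/a](ρ[g/b](S))))))) → 7
  U → 5
  (π[a,g]((S ⋈[a=g] (R ∪ π[g,h,u](ρ[u/x](ρ[h/a](ρ[g/b](S))))))) ⋈[a=e] U) → 8

== RESULT ==
a | g | e | w
4 | 4 | 4 | p
4 | 4 | 4 | p
4 | 4 | 4 | p
4 | 4 | 4 | p
4 | 4 | 4 | r
4 | 4 | 4 | r
4 | 4 | 4 | r
4 | 4 | 4 | r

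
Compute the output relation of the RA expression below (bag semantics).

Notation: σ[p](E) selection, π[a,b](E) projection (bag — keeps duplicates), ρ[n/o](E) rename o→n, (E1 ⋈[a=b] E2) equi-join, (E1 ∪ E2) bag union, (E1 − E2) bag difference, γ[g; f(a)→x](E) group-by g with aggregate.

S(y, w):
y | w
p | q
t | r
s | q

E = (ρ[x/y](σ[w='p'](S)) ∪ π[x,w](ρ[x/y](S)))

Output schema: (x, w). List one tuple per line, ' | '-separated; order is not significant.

Stepwise |·|:
  S → 3
  σ[w='p'](S) → 0
  ρ[x/y](σ[w='p'](S)) → 0
  S → 3
  ρ[x/y](S) → 3
  π[x,w](ρ[x/y](S)) → 3
  (ρ[x/y](σ[w='p'](S)) ∪ π[x,w](ρ[x/y](S))) → 3

== RESULT ==
x | w
p | q
s | q
t | r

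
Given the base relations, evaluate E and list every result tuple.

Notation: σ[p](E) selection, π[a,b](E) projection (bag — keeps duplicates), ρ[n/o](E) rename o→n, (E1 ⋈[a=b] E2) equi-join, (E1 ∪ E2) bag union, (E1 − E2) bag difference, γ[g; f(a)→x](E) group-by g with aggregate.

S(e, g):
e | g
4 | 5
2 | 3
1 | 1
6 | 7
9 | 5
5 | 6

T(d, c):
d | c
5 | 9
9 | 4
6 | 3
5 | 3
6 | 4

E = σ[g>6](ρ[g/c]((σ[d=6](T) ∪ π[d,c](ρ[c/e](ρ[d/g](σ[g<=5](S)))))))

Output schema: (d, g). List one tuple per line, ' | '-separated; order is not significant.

Subexpression sizes:
  T → 5
  σ[d=6](T) → 2
  S → 6
  σ[g<=5](S) → 4
  ρ[d/g](σ[g<=5](S)) → 4
  ρ[c/e](ρ[d/g](σ[g<=5](S))) → 4
  π[d,c](ρ[c/e](ρ[d/g](σ[g<=5](S)))) → 4
  (σ[d=6](T) ∪ π[d,c](ρ[c/e](ρ[d/g](σ[g<=5](S))))) → 6
  ρ[g/c]((σ[d=6](T) ∪ π[d,c](ρ[c/e](ρ[d/g](σ[g<=5](S)))))) → 6
  σ[g>6](ρ[g/c]((σ[d=6](T) ∪ π[d,c](ρ[c/e](ρ[d/g](σ[g<=5](S))))))) → 1

== RESULT ==
d | g
5 | 9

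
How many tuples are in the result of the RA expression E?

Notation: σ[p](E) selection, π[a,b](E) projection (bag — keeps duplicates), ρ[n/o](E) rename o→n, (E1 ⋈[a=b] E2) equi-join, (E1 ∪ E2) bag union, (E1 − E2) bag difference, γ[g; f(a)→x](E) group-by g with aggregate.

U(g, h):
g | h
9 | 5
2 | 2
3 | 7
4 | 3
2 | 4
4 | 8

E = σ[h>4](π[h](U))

Stepwise |·|:
  U → 6
  π[h](U) → 6
  σ[h>4](π[h](U)) → 3

|E| = 3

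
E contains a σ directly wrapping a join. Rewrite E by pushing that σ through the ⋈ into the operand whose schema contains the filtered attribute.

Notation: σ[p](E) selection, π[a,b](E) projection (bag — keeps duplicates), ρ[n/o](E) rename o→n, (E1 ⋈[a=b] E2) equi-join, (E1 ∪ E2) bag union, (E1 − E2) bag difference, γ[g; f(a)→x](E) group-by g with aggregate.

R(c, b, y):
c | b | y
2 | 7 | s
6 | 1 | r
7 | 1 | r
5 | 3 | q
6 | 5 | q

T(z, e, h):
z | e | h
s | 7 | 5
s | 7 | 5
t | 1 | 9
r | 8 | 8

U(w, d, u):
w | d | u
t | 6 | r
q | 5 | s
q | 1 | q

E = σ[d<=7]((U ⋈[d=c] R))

σ filters on d, owned by the left side.
E' = (σ[d<=7](U) ⋈[d=c] R)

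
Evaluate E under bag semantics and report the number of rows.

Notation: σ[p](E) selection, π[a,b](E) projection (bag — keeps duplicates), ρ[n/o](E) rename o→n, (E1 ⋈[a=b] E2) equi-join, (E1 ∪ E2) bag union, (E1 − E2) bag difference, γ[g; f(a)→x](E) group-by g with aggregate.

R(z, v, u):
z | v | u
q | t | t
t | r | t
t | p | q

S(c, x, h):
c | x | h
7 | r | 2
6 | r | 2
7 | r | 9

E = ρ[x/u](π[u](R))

Per-node cardinality:
  R → 3
  π[u](R) → 3
  ρ[x/u](π[u](R)) → 3

|E| = 3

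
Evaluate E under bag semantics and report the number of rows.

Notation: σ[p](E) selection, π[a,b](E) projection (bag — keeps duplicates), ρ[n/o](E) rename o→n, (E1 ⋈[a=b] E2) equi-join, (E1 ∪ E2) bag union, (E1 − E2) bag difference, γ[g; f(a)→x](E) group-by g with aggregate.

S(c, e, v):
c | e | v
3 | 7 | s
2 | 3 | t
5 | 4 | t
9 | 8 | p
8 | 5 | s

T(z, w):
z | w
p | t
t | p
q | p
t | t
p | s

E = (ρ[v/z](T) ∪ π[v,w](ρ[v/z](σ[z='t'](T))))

Subexpression sizes:
  T → 5
  ρ[v/z](T) → 5
  T → 5
  σ[z='t'](T) → 2
  ρ[v/z](σ[z='t'](T)) → 2
  π[v,w](ρ[v/z](σ[z='t'](T))) → 2
  (ρ[v/z](T) ∪ π[v,w](ρ[v/z](σ[z='t'](T)))) → 7

|E| = 7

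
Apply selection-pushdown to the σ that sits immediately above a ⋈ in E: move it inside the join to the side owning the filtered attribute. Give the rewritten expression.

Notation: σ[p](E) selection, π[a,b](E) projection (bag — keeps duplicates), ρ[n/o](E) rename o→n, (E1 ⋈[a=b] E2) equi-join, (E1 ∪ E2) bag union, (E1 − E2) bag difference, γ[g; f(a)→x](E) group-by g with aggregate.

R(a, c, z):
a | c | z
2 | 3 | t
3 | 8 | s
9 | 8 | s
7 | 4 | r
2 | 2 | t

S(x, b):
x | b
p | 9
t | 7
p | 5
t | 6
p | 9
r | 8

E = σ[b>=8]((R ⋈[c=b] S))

σ filters on b, owned by the right side.
E' = (R ⋈[c=b] σ[b>=8](S))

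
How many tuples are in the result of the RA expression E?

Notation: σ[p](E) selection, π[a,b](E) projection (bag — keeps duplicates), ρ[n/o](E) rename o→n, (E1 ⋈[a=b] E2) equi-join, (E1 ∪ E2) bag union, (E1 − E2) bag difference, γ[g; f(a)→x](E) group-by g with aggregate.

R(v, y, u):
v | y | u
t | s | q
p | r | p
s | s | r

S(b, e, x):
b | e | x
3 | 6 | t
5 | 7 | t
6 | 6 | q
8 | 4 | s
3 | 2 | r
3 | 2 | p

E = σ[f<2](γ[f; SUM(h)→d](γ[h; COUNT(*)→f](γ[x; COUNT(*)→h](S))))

Subexpression sizes:
  S → 6
  γ[x; COUNT(*)→h](S) → 5
  γ[h; COUNT(*)→f](γ[x; COUNT(*)→h](S)) → 2
  γ[f; SUM(h)→d](γ[h; COUNT(*)→f](γ[x; COUNT(*)→h](S))) → 2
  σ[f<2](γ[f; SUM(h)→d](γ[h; COUNT(*)→f](γ[x; COUNT(*)→h](S)))) → 1

|E| = 1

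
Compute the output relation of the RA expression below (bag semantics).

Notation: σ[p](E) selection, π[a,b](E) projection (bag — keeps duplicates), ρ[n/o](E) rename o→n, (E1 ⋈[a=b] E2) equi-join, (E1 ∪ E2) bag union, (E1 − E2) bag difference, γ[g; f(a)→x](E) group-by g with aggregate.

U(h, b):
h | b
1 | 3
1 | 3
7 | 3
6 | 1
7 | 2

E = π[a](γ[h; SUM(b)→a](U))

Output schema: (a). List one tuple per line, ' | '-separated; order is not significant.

Subexpression sizes:
  U → 5
  γ[h; SUM(b)→a](U) → 3
  π[a](γ[h; SUM(b)→a](U)) → 3

== RESULT ==
a
1
5
6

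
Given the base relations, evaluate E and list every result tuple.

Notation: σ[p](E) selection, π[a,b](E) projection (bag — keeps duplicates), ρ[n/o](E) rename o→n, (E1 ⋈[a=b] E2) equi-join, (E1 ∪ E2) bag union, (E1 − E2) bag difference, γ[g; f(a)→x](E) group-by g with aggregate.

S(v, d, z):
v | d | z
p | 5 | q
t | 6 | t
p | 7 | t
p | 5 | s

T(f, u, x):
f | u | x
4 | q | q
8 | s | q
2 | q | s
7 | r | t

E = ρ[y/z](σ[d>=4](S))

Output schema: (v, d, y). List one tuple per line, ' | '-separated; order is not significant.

Row counts bottom-up:
  S → 4
  σ[d>=4](S) → 4
  ρ[y/z](σ[d>=4](S)) → 4

== RESULT ==
v | d | y
p | 5 | q
p | 5 | s
p | 7 | t
t | 6 | t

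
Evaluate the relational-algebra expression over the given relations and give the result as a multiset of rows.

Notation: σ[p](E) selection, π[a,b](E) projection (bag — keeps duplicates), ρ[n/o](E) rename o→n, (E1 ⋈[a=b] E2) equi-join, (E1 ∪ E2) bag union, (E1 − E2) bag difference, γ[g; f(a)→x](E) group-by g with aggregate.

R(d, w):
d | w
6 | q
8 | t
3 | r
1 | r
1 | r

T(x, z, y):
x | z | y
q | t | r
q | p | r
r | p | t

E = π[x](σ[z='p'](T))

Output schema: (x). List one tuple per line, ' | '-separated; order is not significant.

Row counts bottom-up:
  T → 3
  σ[z='p'](T) → 2
  π[x](σ[z='p'](T)) → 2

== RESULT ==
x
q
r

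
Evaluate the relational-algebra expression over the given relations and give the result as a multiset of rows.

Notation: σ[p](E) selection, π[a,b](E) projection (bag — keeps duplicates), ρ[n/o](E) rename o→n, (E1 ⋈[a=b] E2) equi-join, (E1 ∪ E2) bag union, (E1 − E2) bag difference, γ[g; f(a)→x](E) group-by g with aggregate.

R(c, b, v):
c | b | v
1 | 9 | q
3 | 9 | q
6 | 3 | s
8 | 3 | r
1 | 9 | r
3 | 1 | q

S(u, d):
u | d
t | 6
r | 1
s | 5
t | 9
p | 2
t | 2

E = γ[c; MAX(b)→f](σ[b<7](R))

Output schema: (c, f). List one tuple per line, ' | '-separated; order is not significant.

Subexpression sizes:
  R → 6
  σ[b<7](R) → 3
  γ[c; MAX(b)→f](σ[b<7](R)) → 3

== RESULT ==
c | f
3 | 1
6 | 3
8 | 3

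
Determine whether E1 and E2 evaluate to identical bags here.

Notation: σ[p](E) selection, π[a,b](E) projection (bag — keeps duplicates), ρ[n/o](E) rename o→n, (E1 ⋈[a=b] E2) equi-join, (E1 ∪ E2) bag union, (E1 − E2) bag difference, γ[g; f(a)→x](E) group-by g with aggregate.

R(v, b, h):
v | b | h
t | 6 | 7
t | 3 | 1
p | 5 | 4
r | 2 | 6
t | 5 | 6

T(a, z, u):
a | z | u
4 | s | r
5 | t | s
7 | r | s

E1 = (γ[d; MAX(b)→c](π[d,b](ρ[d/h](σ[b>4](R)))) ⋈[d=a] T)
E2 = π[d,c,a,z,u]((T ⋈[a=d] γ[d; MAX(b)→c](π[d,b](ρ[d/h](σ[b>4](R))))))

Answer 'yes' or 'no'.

E1 stepwise |·|:
  R → 5
  σ[b>4](R) → 3
  ρ[d/h](σ[b>4](R)) → 3
  π[d,b](ρ[d/h](σ[b>4](R))) → 3
  γ[d; MAX(b)→c](π[d,b](ρ[d/h](σ[b>4](R)))) → 3
  T → 3
  (γ[d; MAX(b)→c](π[d,b](ρ[d/h](σ[b>4](R)))) ⋈[d=a] T) → 2
E2 stepwise |·|:
  T → 3
  R → 5
  σ[b>4](R) → 3
  ρ[d/h](σ[b>4](R)) → 3
  π[d,b](ρ[d/h](σ[b>4](R))) → 3
  γ[d; MAX(b)→c](π[d,b](ρ[d/h](σ[b>4](R)))) → 3
  (T ⋈[a=d] γ[d; MAX(b)→c](π[d,b](ρ[d/h](σ[b>4](R))))) → 2
  π[d,c,a,z,u]((T ⋈[a=d] γ[d; MAX(b)→c](π[d,b](ρ[d/h](σ[b>4](R)))))) → 2

E1 and E2 produce the same multiset:
d | c | a | z | u
4 | 5 | 4 | s | r
7 | 6 | 7 | r | s

yes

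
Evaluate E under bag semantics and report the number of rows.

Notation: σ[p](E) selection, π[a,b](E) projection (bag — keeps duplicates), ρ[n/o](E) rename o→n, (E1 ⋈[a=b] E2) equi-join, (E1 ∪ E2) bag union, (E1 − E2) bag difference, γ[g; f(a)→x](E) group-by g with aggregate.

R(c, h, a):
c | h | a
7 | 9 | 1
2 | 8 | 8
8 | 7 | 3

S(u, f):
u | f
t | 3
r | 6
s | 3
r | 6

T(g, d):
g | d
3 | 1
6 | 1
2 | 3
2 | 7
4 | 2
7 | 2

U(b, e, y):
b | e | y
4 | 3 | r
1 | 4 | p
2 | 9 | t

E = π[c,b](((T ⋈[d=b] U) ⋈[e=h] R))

Subexpression sizes:
  T → 6
  U → 3
  (T ⋈[d=b] U) → 4
  R → 3
  ((T ⋈[d=b] U) ⋈[e=h] R) → 2
  π[c,b](((T ⋈[d=b] U) ⋈[e=h] R)) → 2

|E| = 2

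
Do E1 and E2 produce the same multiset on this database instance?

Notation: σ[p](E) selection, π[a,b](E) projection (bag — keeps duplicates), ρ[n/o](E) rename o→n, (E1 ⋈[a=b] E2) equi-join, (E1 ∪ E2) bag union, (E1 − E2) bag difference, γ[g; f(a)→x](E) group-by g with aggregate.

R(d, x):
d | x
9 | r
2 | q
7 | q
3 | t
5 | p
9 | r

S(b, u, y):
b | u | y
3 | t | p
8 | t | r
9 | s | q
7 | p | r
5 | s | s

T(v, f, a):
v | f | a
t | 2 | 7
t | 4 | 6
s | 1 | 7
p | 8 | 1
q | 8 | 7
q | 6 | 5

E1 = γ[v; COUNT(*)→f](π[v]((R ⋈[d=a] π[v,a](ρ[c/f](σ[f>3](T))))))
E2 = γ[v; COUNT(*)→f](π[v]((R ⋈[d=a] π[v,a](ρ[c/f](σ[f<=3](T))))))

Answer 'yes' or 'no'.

E1 stepwise |·|:
  R → 6
  T → 6
  σ[f>3](T) → 4
  ρ[c/f](σ[f>3](T)) → 4
  π[v,a](ρ[c/f](σ[f>3](T))) → 4
  (R ⋈[d=a] π[v,a](ρ[c/f](σ[f>3](T)))) → 2
  π[v]((R ⋈[d=a] π[v,a](ρ[c/f](σ[f>3](T))))) → 2
  γ[v; COUNT(*)→f](π[v]((R ⋈[d=a] π[v,a](ρ[c/f](σ[f>3](T)))))) → 1
E2 stepwise |·|:
  R → 6
  T → 6
  σ[f<=3](T) → 2
  ρ[c/f](σ[f<=3](T)) → 2
  π[v,a](ρ[c/f](σ[f<=3](T))) → 2
  (R ⋈[d=a] π[v,a](ρ[c/f](σ[f<=3](T)))) → 2
  π[v]((R ⋈[d=a] π[v,a](ρ[c/f](σ[f<=3](T))))) → 2
  γ[v; COUNT(*)→f](π[v]((R ⋈[d=a] π[v,a](ρ[c/f](σ[f<=3](T)))))) → 2

E1 result:
v | f
q | 2
E2 result:
v | f
s | 1
t | 1
Witness: ('s', 1) appears 0× in E1 but 1× in E2.

no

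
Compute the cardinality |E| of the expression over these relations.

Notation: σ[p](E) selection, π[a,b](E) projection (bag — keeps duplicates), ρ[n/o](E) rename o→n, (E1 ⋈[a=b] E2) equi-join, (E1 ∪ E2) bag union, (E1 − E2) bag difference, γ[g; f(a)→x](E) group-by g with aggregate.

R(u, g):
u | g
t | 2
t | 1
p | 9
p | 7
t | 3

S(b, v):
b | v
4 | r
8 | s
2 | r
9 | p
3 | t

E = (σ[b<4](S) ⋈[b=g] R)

Subexpression sizes:
  S → 5
  σ[b<4](S) → 2
  R → 5
  (σ[b<4](S) ⋈[b=g] R) → 2

|E| = 2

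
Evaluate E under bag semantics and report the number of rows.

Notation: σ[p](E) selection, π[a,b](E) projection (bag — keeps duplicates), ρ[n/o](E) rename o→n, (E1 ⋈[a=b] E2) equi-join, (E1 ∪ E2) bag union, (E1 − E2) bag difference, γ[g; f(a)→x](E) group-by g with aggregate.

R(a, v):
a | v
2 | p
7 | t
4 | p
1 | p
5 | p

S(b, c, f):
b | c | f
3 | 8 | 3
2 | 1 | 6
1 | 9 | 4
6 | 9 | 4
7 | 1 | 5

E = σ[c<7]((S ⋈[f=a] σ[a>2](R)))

Per-node cardinality:
  S → 5
  R → 5
  σ[a>2](R) → 3
  (S ⋈[f=a] σ[a>2](R)) → 3
  σ[c<7]((S ⋈[f=a] σ[a>2](R))) → 1

|E| = 1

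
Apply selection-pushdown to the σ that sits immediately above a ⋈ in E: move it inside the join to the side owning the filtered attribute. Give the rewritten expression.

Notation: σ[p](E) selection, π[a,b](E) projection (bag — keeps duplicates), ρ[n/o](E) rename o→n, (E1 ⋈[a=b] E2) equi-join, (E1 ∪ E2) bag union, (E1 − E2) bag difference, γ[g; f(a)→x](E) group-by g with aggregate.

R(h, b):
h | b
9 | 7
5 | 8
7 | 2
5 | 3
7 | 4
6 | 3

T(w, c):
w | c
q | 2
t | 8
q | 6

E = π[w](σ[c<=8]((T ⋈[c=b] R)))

σ filters on c, owned by the left side.
E' = π[w]((σ[c<=8](T) ⋈[c=b] R))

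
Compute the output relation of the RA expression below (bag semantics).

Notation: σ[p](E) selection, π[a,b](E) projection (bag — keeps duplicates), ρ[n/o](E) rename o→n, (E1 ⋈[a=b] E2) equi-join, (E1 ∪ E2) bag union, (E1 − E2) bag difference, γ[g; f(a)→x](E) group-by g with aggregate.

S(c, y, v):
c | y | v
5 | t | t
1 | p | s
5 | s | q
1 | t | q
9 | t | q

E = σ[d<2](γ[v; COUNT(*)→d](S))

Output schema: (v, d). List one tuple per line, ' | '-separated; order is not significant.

Stepwise |·|:
  S → 5
  γ[v; COUNT(*)→d](S) → 3
  σ[d<2](γ[v; COUNT(*)→d](S)) → 2

== RESULT ==
v | d
s | 1
t | 1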